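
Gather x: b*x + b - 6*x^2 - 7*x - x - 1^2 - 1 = b - 6*x^2 + x*(b - 8) - 2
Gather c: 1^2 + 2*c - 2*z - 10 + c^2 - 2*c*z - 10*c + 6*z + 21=c^2 + c*(-2*z - 8) + 4*z + 12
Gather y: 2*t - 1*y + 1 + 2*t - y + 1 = 4*t - 2*y + 2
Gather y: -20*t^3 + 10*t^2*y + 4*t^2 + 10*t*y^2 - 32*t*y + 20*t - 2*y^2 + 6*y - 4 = -20*t^3 + 4*t^2 + 20*t + y^2*(10*t - 2) + y*(10*t^2 - 32*t + 6) - 4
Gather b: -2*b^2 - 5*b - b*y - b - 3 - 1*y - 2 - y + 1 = -2*b^2 + b*(-y - 6) - 2*y - 4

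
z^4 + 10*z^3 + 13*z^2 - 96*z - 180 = (z - 3)*(z + 2)*(z + 5)*(z + 6)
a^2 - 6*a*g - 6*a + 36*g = (a - 6)*(a - 6*g)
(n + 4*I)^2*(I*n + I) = I*n^3 - 8*n^2 + I*n^2 - 8*n - 16*I*n - 16*I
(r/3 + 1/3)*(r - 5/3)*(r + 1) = r^3/3 + r^2/9 - 7*r/9 - 5/9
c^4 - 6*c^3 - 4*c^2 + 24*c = c*(c - 6)*(c - 2)*(c + 2)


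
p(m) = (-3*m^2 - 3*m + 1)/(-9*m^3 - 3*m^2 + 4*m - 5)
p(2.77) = 0.15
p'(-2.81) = -0.02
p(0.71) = 0.38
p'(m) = (-6*m - 3)/(-9*m^3 - 3*m^2 + 4*m - 5) + (-3*m^2 - 3*m + 1)*(27*m^2 + 6*m - 4)/(-9*m^3 - 3*m^2 + 4*m - 5)^2 = (-27*m^4 - 54*m^3 + 6*m^2 + 36*m + 11)/(81*m^6 + 54*m^5 - 63*m^4 + 66*m^3 + 46*m^2 - 40*m + 25)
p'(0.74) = 0.20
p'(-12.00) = 0.00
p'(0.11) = 0.70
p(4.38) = 0.09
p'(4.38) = -0.02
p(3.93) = 0.10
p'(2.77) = -0.06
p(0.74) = 0.39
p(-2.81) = -0.09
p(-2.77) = -0.09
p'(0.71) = 0.28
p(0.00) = -0.20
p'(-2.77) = -0.02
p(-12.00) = -0.03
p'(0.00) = 0.44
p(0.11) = -0.14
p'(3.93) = -0.03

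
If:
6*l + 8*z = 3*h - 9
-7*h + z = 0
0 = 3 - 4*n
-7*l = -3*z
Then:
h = -9/71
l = -27/71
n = 3/4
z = -63/71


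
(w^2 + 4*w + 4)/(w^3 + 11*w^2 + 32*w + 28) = 1/(w + 7)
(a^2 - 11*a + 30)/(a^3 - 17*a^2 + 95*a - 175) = (a - 6)/(a^2 - 12*a + 35)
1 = 1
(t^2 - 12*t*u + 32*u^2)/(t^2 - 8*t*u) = (t - 4*u)/t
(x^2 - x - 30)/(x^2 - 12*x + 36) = (x + 5)/(x - 6)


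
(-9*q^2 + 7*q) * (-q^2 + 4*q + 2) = 9*q^4 - 43*q^3 + 10*q^2 + 14*q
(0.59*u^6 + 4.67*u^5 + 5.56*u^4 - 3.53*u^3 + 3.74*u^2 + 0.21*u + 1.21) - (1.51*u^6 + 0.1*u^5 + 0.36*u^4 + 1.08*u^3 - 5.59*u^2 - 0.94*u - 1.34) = -0.92*u^6 + 4.57*u^5 + 5.2*u^4 - 4.61*u^3 + 9.33*u^2 + 1.15*u + 2.55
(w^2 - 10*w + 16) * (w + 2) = w^3 - 8*w^2 - 4*w + 32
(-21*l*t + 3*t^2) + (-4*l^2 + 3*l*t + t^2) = -4*l^2 - 18*l*t + 4*t^2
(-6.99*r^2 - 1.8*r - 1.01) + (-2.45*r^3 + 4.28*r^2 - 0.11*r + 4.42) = -2.45*r^3 - 2.71*r^2 - 1.91*r + 3.41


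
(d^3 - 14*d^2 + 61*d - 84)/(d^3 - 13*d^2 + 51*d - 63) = (d - 4)/(d - 3)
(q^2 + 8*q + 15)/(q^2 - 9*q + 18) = (q^2 + 8*q + 15)/(q^2 - 9*q + 18)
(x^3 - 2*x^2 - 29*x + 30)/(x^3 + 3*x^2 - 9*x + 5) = (x - 6)/(x - 1)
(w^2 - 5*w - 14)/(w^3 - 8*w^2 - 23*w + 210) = (w + 2)/(w^2 - w - 30)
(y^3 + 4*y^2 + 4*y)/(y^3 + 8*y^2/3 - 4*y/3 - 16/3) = 3*y/(3*y - 4)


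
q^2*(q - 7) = q^3 - 7*q^2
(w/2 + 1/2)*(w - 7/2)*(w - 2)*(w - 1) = w^4/2 - 11*w^3/4 + 3*w^2 + 11*w/4 - 7/2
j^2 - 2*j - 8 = (j - 4)*(j + 2)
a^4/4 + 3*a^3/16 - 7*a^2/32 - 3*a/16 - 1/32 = (a/4 + 1/4)*(a - 1)*(a + 1/4)*(a + 1/2)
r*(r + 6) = r^2 + 6*r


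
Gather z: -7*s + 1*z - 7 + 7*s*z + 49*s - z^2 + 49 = 42*s - z^2 + z*(7*s + 1) + 42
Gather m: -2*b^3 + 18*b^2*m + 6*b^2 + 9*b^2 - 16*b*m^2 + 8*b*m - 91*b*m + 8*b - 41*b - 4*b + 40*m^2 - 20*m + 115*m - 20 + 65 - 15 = -2*b^3 + 15*b^2 - 37*b + m^2*(40 - 16*b) + m*(18*b^2 - 83*b + 95) + 30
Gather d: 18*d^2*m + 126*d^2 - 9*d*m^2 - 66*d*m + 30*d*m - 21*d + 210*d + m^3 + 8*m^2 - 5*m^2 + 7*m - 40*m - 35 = d^2*(18*m + 126) + d*(-9*m^2 - 36*m + 189) + m^3 + 3*m^2 - 33*m - 35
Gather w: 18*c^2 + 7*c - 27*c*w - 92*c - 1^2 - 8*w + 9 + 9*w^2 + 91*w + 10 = 18*c^2 - 85*c + 9*w^2 + w*(83 - 27*c) + 18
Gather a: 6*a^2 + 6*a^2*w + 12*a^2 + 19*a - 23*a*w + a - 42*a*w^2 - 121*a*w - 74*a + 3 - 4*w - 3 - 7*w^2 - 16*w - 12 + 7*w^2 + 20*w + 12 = a^2*(6*w + 18) + a*(-42*w^2 - 144*w - 54)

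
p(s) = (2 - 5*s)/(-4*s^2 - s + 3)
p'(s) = (2 - 5*s)*(8*s + 1)/(-4*s^2 - s + 3)^2 - 5/(-4*s^2 - s + 3) = (20*s^2 + 5*s - (5*s - 2)*(8*s + 1) - 15)/(4*s^2 + s - 3)^2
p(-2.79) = -0.63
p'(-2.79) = -0.33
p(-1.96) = -1.13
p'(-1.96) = -1.12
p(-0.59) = 2.25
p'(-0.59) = -6.09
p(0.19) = 0.39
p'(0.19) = -1.50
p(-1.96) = -1.13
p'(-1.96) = -1.12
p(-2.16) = -0.95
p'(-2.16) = -0.77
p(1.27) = 0.92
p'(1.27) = -1.12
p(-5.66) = -0.25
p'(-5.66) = -0.05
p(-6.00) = -0.24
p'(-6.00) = -0.05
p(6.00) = 0.19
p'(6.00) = -0.03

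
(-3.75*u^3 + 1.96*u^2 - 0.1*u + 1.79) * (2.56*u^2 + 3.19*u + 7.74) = -9.6*u^5 - 6.9449*u^4 - 23.0286*u^3 + 19.4338*u^2 + 4.9361*u + 13.8546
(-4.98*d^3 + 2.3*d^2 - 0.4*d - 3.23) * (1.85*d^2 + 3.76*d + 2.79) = -9.213*d^5 - 14.4698*d^4 - 5.9862*d^3 - 1.0625*d^2 - 13.2608*d - 9.0117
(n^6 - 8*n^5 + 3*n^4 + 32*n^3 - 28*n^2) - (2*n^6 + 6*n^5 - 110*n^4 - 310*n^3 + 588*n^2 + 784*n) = -n^6 - 14*n^5 + 113*n^4 + 342*n^3 - 616*n^2 - 784*n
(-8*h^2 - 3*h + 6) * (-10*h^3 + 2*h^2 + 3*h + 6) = 80*h^5 + 14*h^4 - 90*h^3 - 45*h^2 + 36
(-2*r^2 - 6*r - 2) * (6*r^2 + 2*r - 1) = -12*r^4 - 40*r^3 - 22*r^2 + 2*r + 2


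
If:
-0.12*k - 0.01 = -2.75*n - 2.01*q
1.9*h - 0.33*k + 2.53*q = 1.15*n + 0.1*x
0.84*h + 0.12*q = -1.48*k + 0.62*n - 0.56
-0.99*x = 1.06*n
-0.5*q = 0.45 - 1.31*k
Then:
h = -6.92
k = 1.95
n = -2.99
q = 4.22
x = 3.21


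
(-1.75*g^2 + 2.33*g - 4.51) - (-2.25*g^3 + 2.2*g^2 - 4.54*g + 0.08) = 2.25*g^3 - 3.95*g^2 + 6.87*g - 4.59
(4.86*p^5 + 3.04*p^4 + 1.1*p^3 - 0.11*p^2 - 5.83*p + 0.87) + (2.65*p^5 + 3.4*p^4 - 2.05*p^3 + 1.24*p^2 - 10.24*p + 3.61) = 7.51*p^5 + 6.44*p^4 - 0.95*p^3 + 1.13*p^2 - 16.07*p + 4.48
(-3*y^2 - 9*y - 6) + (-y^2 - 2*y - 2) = -4*y^2 - 11*y - 8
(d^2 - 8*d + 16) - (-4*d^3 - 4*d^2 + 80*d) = 4*d^3 + 5*d^2 - 88*d + 16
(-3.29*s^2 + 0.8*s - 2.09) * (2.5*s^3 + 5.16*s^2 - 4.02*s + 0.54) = -8.225*s^5 - 14.9764*s^4 + 12.1288*s^3 - 15.777*s^2 + 8.8338*s - 1.1286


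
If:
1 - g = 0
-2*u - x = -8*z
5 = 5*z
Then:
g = 1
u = 4 - x/2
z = 1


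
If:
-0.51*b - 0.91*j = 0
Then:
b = -1.7843137254902*j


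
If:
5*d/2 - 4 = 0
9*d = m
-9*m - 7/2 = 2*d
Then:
No Solution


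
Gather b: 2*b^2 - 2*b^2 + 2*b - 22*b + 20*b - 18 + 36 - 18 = 0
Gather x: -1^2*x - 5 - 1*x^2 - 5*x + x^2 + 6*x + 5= 0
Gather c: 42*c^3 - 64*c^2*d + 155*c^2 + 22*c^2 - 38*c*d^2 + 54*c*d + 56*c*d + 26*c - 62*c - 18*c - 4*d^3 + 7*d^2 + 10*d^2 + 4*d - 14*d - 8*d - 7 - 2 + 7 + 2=42*c^3 + c^2*(177 - 64*d) + c*(-38*d^2 + 110*d - 54) - 4*d^3 + 17*d^2 - 18*d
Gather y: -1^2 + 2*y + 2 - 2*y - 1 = 0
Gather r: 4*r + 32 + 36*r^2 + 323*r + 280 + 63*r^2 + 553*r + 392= 99*r^2 + 880*r + 704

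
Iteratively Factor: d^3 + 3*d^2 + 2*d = (d + 2)*(d^2 + d) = d*(d + 2)*(d + 1)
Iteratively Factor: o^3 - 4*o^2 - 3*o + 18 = (o - 3)*(o^2 - o - 6) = (o - 3)^2*(o + 2)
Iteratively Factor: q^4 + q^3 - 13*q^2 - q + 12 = (q - 3)*(q^3 + 4*q^2 - q - 4) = (q - 3)*(q - 1)*(q^2 + 5*q + 4) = (q - 3)*(q - 1)*(q + 1)*(q + 4)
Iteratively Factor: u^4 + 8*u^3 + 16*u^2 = (u + 4)*(u^3 + 4*u^2) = (u + 4)^2*(u^2) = u*(u + 4)^2*(u)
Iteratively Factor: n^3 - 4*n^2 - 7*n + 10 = (n - 1)*(n^2 - 3*n - 10) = (n - 5)*(n - 1)*(n + 2)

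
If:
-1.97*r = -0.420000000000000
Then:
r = 0.21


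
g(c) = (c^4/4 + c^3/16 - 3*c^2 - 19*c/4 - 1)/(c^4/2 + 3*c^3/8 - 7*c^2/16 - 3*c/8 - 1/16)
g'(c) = (-2*c^3 - 9*c^2/8 + 7*c/8 + 3/8)*(c^4/4 + c^3/16 - 3*c^2 - 19*c/4 - 1)/(c^4/2 + 3*c^3/8 - 7*c^2/16 - 3*c/8 - 1/16)^2 + (c^3 + 3*c^2/16 - 6*c - 19/4)/(c^4/2 + 3*c^3/8 - 7*c^2/16 - 3*c/8 - 1/16) = (c^4 + 44*c^3 + 105*c^2 + 32*c - 20)/(4*c^6 + 4*c^5 - 7*c^4 - 8*c^3 + 2*c^2 + 4*c + 1)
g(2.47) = -1.01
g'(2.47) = 1.52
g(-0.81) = -31.95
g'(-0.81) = 0.39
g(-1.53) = 0.44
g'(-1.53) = 3.24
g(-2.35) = 0.05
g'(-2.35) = -0.20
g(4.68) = 0.14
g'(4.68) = 0.16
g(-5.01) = 0.38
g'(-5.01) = -0.05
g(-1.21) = 4.93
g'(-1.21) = 44.22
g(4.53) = 0.12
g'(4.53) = 0.18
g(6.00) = 0.28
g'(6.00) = 0.07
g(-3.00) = 0.18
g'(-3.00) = -0.17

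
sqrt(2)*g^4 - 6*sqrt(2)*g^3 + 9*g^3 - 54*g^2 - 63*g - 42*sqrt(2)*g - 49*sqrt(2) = (g - 7)*(g + sqrt(2))*(g + 7*sqrt(2)/2)*(sqrt(2)*g + sqrt(2))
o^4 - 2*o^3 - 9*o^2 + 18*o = o*(o - 3)*(o - 2)*(o + 3)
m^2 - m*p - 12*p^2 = (m - 4*p)*(m + 3*p)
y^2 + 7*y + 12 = (y + 3)*(y + 4)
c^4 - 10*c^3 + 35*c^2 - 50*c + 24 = (c - 4)*(c - 3)*(c - 2)*(c - 1)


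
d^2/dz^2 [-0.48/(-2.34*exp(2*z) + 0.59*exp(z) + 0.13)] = ((0.2832 - 4.4928*exp(z))*(-2.34*exp(2*z) + 0.59*exp(z) + 0.13) - 0.48*(4.68*exp(z) - 0.59)*(9.36*exp(z) - 1.18)*exp(z))*exp(z)/(-2.34*exp(2*z) + 0.59*exp(z) + 0.13)^3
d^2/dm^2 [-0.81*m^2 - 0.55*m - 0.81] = -1.62000000000000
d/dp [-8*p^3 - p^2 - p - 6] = -24*p^2 - 2*p - 1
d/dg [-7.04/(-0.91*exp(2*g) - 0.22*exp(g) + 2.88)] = (-12.8128*exp(g) - 1.5488)*exp(g)/(0.91*exp(2*g) + 0.22*exp(g) - 2.88)^2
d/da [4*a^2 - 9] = 8*a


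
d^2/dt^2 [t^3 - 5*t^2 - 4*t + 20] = 6*t - 10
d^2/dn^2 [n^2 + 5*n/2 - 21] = 2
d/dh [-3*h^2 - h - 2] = -6*h - 1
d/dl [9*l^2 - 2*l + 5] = 18*l - 2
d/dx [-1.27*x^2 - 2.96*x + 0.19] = -2.54*x - 2.96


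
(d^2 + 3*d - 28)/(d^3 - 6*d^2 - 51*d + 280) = (d - 4)/(d^2 - 13*d + 40)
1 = 1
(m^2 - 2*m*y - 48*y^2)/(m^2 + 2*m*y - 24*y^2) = (-m + 8*y)/(-m + 4*y)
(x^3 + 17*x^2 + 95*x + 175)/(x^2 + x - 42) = (x^2 + 10*x + 25)/(x - 6)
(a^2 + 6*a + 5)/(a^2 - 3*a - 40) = (a + 1)/(a - 8)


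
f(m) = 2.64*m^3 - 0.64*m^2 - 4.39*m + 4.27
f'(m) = 7.92*m^2 - 1.28*m - 4.39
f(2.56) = 33.13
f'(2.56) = 44.24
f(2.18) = 19.01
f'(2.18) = 30.46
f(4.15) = 163.72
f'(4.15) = 126.70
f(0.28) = 3.05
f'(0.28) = -4.13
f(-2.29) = -20.74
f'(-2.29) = 40.07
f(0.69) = 1.80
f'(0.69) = -1.50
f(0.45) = 2.41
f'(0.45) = -3.36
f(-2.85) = -49.53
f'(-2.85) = 63.59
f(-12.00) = -4597.13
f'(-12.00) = 1151.45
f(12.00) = 4421.35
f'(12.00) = 1120.73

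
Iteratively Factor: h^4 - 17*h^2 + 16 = (h - 4)*(h^3 + 4*h^2 - h - 4) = (h - 4)*(h + 4)*(h^2 - 1) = (h - 4)*(h + 1)*(h + 4)*(h - 1)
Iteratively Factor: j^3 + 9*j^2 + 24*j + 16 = (j + 4)*(j^2 + 5*j + 4) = (j + 1)*(j + 4)*(j + 4)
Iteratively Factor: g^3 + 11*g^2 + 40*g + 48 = (g + 3)*(g^2 + 8*g + 16) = (g + 3)*(g + 4)*(g + 4)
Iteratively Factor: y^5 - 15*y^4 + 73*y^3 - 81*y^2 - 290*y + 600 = (y - 3)*(y^4 - 12*y^3 + 37*y^2 + 30*y - 200) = (y - 4)*(y - 3)*(y^3 - 8*y^2 + 5*y + 50) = (y - 5)*(y - 4)*(y - 3)*(y^2 - 3*y - 10) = (y - 5)^2*(y - 4)*(y - 3)*(y + 2)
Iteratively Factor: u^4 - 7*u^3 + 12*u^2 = (u - 4)*(u^3 - 3*u^2) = (u - 4)*(u - 3)*(u^2) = u*(u - 4)*(u - 3)*(u)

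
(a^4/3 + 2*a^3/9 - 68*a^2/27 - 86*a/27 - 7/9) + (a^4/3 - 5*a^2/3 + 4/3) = 2*a^4/3 + 2*a^3/9 - 113*a^2/27 - 86*a/27 + 5/9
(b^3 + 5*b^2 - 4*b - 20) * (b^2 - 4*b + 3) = b^5 + b^4 - 21*b^3 + 11*b^2 + 68*b - 60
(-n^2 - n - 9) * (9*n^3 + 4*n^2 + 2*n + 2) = -9*n^5 - 13*n^4 - 87*n^3 - 40*n^2 - 20*n - 18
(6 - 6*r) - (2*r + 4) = 2 - 8*r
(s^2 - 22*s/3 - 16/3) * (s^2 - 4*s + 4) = s^4 - 34*s^3/3 + 28*s^2 - 8*s - 64/3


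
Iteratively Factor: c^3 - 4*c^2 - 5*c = (c - 5)*(c^2 + c) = (c - 5)*(c + 1)*(c)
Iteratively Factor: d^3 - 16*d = (d)*(d^2 - 16) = d*(d + 4)*(d - 4)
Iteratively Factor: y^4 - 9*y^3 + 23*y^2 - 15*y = (y - 5)*(y^3 - 4*y^2 + 3*y) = (y - 5)*(y - 1)*(y^2 - 3*y) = (y - 5)*(y - 3)*(y - 1)*(y)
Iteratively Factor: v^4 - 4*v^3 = (v)*(v^3 - 4*v^2) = v*(v - 4)*(v^2) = v^2*(v - 4)*(v)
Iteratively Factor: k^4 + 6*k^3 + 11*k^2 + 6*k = (k)*(k^3 + 6*k^2 + 11*k + 6) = k*(k + 3)*(k^2 + 3*k + 2) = k*(k + 1)*(k + 3)*(k + 2)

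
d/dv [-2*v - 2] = -2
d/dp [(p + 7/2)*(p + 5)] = 2*p + 17/2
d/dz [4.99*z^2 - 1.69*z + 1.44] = 9.98*z - 1.69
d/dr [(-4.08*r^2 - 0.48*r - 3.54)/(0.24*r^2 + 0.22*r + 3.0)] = (-0.7824*r^2 - 22.7808*r - 0.6612)/(0.0576*r^4 + 0.1056*r^3 + 1.4884*r^2 + 1.32*r + 9.0)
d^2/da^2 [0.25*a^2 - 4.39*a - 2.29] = 0.500000000000000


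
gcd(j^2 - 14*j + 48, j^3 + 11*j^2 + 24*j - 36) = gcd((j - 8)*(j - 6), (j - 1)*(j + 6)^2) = 1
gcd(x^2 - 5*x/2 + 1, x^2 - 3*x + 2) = x - 2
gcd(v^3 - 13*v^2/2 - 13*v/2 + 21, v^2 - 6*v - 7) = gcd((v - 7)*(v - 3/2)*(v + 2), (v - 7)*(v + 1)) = v - 7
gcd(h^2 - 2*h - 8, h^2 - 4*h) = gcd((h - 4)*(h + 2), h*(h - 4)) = h - 4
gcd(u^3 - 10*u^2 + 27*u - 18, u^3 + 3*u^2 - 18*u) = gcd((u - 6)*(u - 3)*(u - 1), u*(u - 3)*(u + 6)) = u - 3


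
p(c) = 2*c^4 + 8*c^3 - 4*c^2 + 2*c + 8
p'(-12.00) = -10270.00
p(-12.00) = 27056.00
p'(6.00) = 2546.00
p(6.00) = 4196.00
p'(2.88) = 369.13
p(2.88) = 309.28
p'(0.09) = 1.48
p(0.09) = 8.15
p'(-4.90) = -323.75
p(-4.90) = 113.93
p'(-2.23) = 50.47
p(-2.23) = -55.61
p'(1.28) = 47.86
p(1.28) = 26.15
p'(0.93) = 21.75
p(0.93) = 14.33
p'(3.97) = 849.07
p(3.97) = 950.27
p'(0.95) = 22.92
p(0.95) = 14.78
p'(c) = 8*c^3 + 24*c^2 - 8*c + 2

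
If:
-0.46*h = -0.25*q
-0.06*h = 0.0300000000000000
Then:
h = -0.50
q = -0.92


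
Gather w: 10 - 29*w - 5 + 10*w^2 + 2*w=10*w^2 - 27*w + 5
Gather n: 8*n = 8*n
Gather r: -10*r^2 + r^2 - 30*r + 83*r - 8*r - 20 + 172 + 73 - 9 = -9*r^2 + 45*r + 216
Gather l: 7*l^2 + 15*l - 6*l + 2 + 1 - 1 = 7*l^2 + 9*l + 2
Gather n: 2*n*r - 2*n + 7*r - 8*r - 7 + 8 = n*(2*r - 2) - r + 1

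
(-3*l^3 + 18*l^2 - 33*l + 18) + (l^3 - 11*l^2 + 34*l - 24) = -2*l^3 + 7*l^2 + l - 6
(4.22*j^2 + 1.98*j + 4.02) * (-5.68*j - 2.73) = -23.9696*j^3 - 22.767*j^2 - 28.239*j - 10.9746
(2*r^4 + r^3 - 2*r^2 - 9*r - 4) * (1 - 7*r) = -14*r^5 - 5*r^4 + 15*r^3 + 61*r^2 + 19*r - 4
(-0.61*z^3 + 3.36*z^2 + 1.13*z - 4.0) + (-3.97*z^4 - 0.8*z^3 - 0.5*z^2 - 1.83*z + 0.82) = -3.97*z^4 - 1.41*z^3 + 2.86*z^2 - 0.7*z - 3.18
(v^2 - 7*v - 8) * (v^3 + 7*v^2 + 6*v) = v^5 - 51*v^3 - 98*v^2 - 48*v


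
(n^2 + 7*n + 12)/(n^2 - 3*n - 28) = (n + 3)/(n - 7)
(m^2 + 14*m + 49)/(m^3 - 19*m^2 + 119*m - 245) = (m^2 + 14*m + 49)/(m^3 - 19*m^2 + 119*m - 245)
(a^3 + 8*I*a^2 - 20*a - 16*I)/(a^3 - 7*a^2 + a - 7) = (a^3 + 8*I*a^2 - 20*a - 16*I)/(a^3 - 7*a^2 + a - 7)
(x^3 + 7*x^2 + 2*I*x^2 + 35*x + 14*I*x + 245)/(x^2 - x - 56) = (x^2 + 2*I*x + 35)/(x - 8)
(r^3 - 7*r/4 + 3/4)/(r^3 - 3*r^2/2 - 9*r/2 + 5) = (4*r^2 + 4*r - 3)/(2*(2*r^2 - r - 10))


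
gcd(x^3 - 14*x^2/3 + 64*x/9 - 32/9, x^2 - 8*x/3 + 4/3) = x - 2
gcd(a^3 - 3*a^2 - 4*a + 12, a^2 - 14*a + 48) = 1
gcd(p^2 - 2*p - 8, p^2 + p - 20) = p - 4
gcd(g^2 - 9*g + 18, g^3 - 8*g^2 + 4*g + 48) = g - 6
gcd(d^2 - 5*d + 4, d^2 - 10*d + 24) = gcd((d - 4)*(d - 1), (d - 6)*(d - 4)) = d - 4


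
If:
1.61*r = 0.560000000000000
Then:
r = 0.35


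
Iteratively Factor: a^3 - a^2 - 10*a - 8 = (a - 4)*(a^2 + 3*a + 2) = (a - 4)*(a + 2)*(a + 1)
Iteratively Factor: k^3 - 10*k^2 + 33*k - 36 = (k - 3)*(k^2 - 7*k + 12) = (k - 3)^2*(k - 4)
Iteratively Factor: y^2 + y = (y + 1)*(y)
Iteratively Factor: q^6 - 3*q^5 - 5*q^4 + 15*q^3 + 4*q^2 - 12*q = (q)*(q^5 - 3*q^4 - 5*q^3 + 15*q^2 + 4*q - 12) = q*(q + 2)*(q^4 - 5*q^3 + 5*q^2 + 5*q - 6) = q*(q + 1)*(q + 2)*(q^3 - 6*q^2 + 11*q - 6) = q*(q - 2)*(q + 1)*(q + 2)*(q^2 - 4*q + 3) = q*(q - 2)*(q - 1)*(q + 1)*(q + 2)*(q - 3)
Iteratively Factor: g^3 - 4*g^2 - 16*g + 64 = (g - 4)*(g^2 - 16) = (g - 4)^2*(g + 4)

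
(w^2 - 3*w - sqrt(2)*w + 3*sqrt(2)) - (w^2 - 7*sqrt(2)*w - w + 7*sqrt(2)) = -2*w + 6*sqrt(2)*w - 4*sqrt(2)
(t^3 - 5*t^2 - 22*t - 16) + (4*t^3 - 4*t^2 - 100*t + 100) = 5*t^3 - 9*t^2 - 122*t + 84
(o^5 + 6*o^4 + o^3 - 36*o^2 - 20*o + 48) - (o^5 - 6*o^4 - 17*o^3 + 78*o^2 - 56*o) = 12*o^4 + 18*o^3 - 114*o^2 + 36*o + 48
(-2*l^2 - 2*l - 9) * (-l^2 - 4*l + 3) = 2*l^4 + 10*l^3 + 11*l^2 + 30*l - 27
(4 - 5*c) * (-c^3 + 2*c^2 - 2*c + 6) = 5*c^4 - 14*c^3 + 18*c^2 - 38*c + 24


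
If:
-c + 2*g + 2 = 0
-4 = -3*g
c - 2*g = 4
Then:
No Solution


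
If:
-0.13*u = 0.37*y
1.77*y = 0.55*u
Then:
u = 0.00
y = 0.00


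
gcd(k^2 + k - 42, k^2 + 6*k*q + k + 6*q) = 1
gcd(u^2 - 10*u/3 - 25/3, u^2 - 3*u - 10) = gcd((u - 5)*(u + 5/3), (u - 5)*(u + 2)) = u - 5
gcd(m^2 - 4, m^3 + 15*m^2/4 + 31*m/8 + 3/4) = m + 2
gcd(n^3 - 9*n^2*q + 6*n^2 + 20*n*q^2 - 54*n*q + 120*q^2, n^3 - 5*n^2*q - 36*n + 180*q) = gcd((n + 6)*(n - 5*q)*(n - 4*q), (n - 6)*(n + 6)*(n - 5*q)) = -n^2 + 5*n*q - 6*n + 30*q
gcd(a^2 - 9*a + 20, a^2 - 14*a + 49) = 1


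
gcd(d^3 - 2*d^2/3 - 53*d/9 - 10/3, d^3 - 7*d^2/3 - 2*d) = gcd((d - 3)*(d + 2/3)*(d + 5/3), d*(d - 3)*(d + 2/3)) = d^2 - 7*d/3 - 2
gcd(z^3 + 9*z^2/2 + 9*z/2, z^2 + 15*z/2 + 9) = z + 3/2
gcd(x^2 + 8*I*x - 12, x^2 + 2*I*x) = x + 2*I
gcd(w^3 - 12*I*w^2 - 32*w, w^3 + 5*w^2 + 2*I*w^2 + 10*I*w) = w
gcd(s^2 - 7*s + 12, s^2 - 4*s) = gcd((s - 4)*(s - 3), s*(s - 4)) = s - 4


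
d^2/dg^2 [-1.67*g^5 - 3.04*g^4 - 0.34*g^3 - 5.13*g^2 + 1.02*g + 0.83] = -33.4*g^3 - 36.48*g^2 - 2.04*g - 10.26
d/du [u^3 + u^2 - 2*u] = 3*u^2 + 2*u - 2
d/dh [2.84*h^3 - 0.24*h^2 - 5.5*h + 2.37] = 8.52*h^2 - 0.48*h - 5.5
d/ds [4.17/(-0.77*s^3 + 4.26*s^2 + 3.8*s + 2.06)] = (9.6327*s^2 - 35.5284*s - 15.846)/(-0.77*s^3 + 4.26*s^2 + 3.8*s + 2.06)^2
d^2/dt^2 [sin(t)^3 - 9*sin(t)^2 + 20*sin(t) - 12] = -9*sin(t)^3 + 36*sin(t)^2 - 14*sin(t) - 18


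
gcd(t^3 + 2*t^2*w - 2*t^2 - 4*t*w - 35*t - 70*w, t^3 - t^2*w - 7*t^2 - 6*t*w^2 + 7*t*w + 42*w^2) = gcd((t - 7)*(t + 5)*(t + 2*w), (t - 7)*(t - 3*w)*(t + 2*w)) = t^2 + 2*t*w - 7*t - 14*w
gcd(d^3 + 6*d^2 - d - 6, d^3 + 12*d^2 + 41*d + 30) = d^2 + 7*d + 6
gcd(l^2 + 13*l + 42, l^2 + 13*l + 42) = l^2 + 13*l + 42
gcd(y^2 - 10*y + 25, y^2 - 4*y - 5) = y - 5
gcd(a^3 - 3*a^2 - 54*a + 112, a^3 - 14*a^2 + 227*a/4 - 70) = a - 8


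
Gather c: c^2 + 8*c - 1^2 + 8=c^2 + 8*c + 7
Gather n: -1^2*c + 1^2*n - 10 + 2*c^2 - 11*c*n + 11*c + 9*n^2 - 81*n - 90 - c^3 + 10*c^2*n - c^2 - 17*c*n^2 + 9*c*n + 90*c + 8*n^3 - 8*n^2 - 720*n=-c^3 + c^2 + 100*c + 8*n^3 + n^2*(1 - 17*c) + n*(10*c^2 - 2*c - 800) - 100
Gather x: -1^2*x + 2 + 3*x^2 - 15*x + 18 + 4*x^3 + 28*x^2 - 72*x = 4*x^3 + 31*x^2 - 88*x + 20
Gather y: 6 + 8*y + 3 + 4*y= 12*y + 9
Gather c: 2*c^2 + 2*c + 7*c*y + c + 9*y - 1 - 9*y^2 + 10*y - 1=2*c^2 + c*(7*y + 3) - 9*y^2 + 19*y - 2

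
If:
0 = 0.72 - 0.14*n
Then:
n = 5.14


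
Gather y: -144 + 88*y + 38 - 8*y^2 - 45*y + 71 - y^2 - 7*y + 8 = -9*y^2 + 36*y - 27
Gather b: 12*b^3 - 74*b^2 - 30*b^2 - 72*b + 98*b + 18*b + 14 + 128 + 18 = 12*b^3 - 104*b^2 + 44*b + 160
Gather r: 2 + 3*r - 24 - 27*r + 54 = 32 - 24*r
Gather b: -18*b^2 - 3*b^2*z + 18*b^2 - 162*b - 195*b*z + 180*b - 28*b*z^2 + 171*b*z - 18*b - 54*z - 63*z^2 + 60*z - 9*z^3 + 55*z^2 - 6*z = -3*b^2*z + b*(-28*z^2 - 24*z) - 9*z^3 - 8*z^2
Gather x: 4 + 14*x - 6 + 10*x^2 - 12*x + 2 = 10*x^2 + 2*x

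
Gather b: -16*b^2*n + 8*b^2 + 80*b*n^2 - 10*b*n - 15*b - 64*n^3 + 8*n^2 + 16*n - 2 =b^2*(8 - 16*n) + b*(80*n^2 - 10*n - 15) - 64*n^3 + 8*n^2 + 16*n - 2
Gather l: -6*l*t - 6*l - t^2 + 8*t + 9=l*(-6*t - 6) - t^2 + 8*t + 9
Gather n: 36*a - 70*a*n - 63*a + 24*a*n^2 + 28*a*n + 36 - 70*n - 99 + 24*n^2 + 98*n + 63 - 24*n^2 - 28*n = 24*a*n^2 - 42*a*n - 27*a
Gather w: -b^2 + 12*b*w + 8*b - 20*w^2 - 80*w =-b^2 + 8*b - 20*w^2 + w*(12*b - 80)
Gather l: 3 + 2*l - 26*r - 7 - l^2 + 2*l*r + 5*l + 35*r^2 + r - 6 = -l^2 + l*(2*r + 7) + 35*r^2 - 25*r - 10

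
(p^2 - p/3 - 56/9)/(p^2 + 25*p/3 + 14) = (p - 8/3)/(p + 6)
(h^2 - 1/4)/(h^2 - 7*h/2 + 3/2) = (h + 1/2)/(h - 3)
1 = 1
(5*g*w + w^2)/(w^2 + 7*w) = (5*g + w)/(w + 7)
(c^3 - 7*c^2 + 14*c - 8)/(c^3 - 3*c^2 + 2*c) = (c - 4)/c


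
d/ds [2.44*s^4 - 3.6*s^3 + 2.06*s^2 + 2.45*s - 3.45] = 9.76*s^3 - 10.8*s^2 + 4.12*s + 2.45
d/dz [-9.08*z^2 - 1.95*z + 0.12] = -18.16*z - 1.95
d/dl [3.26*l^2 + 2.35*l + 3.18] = 6.52*l + 2.35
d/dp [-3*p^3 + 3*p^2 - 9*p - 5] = -9*p^2 + 6*p - 9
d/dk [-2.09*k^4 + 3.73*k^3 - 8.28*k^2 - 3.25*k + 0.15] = -8.36*k^3 + 11.19*k^2 - 16.56*k - 3.25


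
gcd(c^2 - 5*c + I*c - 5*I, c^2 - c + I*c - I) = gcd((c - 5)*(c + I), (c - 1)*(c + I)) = c + I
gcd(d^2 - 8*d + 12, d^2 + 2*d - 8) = d - 2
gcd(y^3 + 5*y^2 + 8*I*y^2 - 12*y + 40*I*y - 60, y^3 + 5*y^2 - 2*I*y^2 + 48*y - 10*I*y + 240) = y^2 + y*(5 + 6*I) + 30*I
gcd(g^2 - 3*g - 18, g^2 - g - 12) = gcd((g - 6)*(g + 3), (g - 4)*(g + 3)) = g + 3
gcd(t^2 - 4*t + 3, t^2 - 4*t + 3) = t^2 - 4*t + 3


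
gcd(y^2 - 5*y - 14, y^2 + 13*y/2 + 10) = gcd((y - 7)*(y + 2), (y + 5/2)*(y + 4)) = 1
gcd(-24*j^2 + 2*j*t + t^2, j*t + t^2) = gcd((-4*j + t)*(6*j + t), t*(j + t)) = 1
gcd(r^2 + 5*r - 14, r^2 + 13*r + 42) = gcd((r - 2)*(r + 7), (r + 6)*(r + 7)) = r + 7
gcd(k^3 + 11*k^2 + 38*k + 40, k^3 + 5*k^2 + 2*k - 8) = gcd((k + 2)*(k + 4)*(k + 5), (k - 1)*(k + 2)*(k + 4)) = k^2 + 6*k + 8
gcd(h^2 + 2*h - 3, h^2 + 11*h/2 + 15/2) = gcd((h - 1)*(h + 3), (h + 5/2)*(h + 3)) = h + 3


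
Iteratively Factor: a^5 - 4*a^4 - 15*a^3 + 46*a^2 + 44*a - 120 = (a + 2)*(a^4 - 6*a^3 - 3*a^2 + 52*a - 60) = (a + 2)*(a + 3)*(a^3 - 9*a^2 + 24*a - 20) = (a - 2)*(a + 2)*(a + 3)*(a^2 - 7*a + 10) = (a - 2)^2*(a + 2)*(a + 3)*(a - 5)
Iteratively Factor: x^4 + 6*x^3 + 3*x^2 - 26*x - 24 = (x + 1)*(x^3 + 5*x^2 - 2*x - 24) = (x + 1)*(x + 3)*(x^2 + 2*x - 8) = (x - 2)*(x + 1)*(x + 3)*(x + 4)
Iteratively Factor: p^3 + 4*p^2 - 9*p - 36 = (p - 3)*(p^2 + 7*p + 12) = (p - 3)*(p + 3)*(p + 4)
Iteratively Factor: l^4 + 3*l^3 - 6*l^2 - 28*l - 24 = (l + 2)*(l^3 + l^2 - 8*l - 12) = (l + 2)^2*(l^2 - l - 6) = (l + 2)^3*(l - 3)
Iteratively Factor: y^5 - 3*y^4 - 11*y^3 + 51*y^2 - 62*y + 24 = (y - 2)*(y^4 - y^3 - 13*y^2 + 25*y - 12) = (y - 2)*(y - 1)*(y^3 - 13*y + 12) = (y - 3)*(y - 2)*(y - 1)*(y^2 + 3*y - 4) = (y - 3)*(y - 2)*(y - 1)*(y + 4)*(y - 1)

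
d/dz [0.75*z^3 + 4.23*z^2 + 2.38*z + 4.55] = 2.25*z^2 + 8.46*z + 2.38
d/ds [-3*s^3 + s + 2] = 1 - 9*s^2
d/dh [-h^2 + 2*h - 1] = 2 - 2*h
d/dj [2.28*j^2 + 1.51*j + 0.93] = 4.56*j + 1.51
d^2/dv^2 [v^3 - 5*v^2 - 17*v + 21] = 6*v - 10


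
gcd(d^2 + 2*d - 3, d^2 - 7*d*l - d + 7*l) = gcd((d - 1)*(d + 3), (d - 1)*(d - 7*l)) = d - 1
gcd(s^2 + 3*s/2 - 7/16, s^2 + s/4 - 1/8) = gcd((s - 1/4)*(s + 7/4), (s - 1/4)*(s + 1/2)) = s - 1/4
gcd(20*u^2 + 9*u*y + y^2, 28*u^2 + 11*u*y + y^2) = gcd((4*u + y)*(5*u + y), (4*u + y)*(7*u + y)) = 4*u + y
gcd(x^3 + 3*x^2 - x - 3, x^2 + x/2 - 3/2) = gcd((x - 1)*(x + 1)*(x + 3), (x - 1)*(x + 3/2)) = x - 1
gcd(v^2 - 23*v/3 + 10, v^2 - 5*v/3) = v - 5/3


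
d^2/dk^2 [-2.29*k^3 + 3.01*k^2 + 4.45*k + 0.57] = 6.02 - 13.74*k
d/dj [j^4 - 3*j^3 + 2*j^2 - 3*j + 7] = 4*j^3 - 9*j^2 + 4*j - 3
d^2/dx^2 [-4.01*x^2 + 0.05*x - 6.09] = -8.02000000000000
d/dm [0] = 0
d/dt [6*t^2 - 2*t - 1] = 12*t - 2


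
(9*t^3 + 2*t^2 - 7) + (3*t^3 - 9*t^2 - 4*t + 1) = 12*t^3 - 7*t^2 - 4*t - 6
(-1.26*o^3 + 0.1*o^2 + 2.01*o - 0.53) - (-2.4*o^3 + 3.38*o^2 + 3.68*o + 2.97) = 1.14*o^3 - 3.28*o^2 - 1.67*o - 3.5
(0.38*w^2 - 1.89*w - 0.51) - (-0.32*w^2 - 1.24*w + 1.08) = 0.7*w^2 - 0.65*w - 1.59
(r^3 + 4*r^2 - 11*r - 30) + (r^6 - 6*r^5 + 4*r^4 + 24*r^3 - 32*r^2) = r^6 - 6*r^5 + 4*r^4 + 25*r^3 - 28*r^2 - 11*r - 30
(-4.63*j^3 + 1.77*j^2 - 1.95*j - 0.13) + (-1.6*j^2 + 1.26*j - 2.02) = -4.63*j^3 + 0.17*j^2 - 0.69*j - 2.15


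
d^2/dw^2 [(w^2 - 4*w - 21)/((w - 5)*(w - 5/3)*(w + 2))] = 6*(9*w^6 - 108*w^5 - 495*w^4 + 4832*w^3 - 3813*w^2 - 12180*w - 19925)/(27*w^9 - 378*w^8 + 1359*w^7 + 2386*w^6 - 19395*w^5 + 6450*w^4 + 82125*w^3 - 71250*w^2 - 112500*w + 125000)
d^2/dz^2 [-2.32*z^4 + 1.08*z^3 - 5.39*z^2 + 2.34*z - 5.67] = -27.84*z^2 + 6.48*z - 10.78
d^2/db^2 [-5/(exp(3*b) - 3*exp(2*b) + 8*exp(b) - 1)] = 5*(-2*(3*exp(2*b) - 6*exp(b) + 8)^2*exp(b) + (9*exp(2*b) - 12*exp(b) + 8)*(exp(3*b) - 3*exp(2*b) + 8*exp(b) - 1))*exp(b)/(exp(3*b) - 3*exp(2*b) + 8*exp(b) - 1)^3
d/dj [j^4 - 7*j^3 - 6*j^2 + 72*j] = 4*j^3 - 21*j^2 - 12*j + 72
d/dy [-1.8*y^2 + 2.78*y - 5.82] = 2.78 - 3.6*y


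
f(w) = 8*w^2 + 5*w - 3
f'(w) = 16*w + 5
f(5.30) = 248.22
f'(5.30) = 89.80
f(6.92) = 414.69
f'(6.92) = 115.72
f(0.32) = -0.58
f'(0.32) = 10.12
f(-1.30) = 4.02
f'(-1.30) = -15.80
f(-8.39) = 518.19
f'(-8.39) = -129.24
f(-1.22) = 2.81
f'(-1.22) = -14.52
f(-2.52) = 35.20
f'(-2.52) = -35.32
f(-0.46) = -3.61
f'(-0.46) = -2.36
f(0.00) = -3.00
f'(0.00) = 5.00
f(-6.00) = 255.00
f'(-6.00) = -91.00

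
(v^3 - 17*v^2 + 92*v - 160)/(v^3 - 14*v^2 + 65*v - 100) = (v - 8)/(v - 5)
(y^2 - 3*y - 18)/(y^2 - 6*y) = (y + 3)/y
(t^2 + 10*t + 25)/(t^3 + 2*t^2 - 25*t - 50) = (t + 5)/(t^2 - 3*t - 10)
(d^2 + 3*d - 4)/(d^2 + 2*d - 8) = (d - 1)/(d - 2)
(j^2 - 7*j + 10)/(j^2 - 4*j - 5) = (j - 2)/(j + 1)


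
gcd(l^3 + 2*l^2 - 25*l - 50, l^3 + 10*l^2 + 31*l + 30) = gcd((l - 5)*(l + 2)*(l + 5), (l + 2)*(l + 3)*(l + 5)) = l^2 + 7*l + 10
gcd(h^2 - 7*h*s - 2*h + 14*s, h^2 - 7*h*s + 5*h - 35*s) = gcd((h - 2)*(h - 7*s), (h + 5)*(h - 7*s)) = -h + 7*s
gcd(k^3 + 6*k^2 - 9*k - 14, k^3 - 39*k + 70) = k^2 + 5*k - 14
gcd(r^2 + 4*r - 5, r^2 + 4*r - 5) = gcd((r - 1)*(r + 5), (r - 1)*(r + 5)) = r^2 + 4*r - 5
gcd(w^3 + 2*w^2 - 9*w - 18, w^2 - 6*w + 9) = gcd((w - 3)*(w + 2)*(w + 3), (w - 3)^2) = w - 3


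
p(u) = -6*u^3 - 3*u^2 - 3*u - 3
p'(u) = -18*u^2 - 6*u - 3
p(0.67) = -8.16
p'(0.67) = -15.10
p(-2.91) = 128.18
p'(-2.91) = -137.97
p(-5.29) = 817.13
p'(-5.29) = -474.97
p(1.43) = -30.97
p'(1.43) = -48.39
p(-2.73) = 104.91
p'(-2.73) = -120.77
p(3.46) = -297.83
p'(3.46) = -239.25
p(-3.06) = 150.00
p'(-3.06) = -153.18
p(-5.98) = 1190.74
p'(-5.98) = -610.81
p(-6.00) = 1203.00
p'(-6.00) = -615.00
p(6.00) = -1425.00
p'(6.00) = -687.00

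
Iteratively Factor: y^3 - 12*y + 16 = (y - 2)*(y^2 + 2*y - 8) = (y - 2)^2*(y + 4)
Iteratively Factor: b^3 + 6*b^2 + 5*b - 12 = (b + 4)*(b^2 + 2*b - 3) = (b - 1)*(b + 4)*(b + 3)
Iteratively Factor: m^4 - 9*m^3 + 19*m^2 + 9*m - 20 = (m - 5)*(m^3 - 4*m^2 - m + 4) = (m - 5)*(m - 4)*(m^2 - 1) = (m - 5)*(m - 4)*(m - 1)*(m + 1)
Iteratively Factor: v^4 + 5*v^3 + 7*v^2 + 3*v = (v)*(v^3 + 5*v^2 + 7*v + 3) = v*(v + 1)*(v^2 + 4*v + 3) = v*(v + 1)*(v + 3)*(v + 1)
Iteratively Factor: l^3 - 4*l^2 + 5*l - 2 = (l - 1)*(l^2 - 3*l + 2) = (l - 2)*(l - 1)*(l - 1)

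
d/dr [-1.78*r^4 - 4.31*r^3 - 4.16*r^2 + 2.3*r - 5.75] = -7.12*r^3 - 12.93*r^2 - 8.32*r + 2.3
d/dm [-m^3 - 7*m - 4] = -3*m^2 - 7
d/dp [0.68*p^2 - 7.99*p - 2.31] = 1.36*p - 7.99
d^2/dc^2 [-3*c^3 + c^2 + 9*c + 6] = 2 - 18*c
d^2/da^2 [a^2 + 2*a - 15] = 2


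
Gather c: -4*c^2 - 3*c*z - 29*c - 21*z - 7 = -4*c^2 + c*(-3*z - 29) - 21*z - 7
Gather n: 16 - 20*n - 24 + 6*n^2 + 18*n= 6*n^2 - 2*n - 8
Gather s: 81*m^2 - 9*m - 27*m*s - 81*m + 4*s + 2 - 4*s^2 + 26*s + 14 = 81*m^2 - 90*m - 4*s^2 + s*(30 - 27*m) + 16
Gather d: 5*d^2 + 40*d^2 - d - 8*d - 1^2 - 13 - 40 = 45*d^2 - 9*d - 54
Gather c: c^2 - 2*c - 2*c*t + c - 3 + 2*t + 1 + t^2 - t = c^2 + c*(-2*t - 1) + t^2 + t - 2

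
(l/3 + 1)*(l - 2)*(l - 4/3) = l^3/3 - l^2/9 - 22*l/9 + 8/3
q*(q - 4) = q^2 - 4*q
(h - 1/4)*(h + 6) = h^2 + 23*h/4 - 3/2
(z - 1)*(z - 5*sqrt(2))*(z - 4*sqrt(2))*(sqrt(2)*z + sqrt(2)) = sqrt(2)*z^4 - 18*z^3 + 39*sqrt(2)*z^2 + 18*z - 40*sqrt(2)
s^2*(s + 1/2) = s^3 + s^2/2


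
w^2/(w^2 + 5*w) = w/(w + 5)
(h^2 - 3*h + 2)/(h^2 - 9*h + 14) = (h - 1)/(h - 7)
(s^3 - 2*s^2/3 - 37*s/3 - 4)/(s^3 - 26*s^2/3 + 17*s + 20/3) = (s + 3)/(s - 5)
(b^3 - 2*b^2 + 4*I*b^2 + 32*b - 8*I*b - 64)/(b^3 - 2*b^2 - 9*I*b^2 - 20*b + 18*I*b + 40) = (b + 8*I)/(b - 5*I)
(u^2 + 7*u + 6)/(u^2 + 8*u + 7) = (u + 6)/(u + 7)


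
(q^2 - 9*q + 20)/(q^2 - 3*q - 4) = (q - 5)/(q + 1)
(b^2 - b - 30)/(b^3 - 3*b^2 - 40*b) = (b - 6)/(b*(b - 8))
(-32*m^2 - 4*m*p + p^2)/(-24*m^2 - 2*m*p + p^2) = (-8*m + p)/(-6*m + p)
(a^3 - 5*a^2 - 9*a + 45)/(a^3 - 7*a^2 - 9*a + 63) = (a - 5)/(a - 7)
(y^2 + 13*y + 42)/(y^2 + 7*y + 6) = (y + 7)/(y + 1)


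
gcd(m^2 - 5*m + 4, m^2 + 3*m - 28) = m - 4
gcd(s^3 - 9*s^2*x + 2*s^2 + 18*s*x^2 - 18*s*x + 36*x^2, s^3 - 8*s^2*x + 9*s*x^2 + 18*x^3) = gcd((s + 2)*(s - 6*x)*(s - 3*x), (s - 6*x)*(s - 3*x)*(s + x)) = s^2 - 9*s*x + 18*x^2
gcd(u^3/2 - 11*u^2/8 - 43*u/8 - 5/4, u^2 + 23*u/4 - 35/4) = 1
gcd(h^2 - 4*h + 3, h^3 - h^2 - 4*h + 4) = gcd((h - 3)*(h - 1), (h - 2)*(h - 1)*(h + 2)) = h - 1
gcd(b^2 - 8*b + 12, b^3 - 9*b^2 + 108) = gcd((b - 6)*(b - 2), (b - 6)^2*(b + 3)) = b - 6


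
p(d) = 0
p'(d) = 0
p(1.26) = 0.00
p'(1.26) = 0.00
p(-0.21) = 0.00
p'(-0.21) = 0.00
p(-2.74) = 0.00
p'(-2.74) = 0.00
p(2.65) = 0.00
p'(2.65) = 0.00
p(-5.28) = 0.00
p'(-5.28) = 0.00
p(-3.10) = 0.00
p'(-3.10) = 0.00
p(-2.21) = 0.00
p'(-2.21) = 0.00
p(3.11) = 0.00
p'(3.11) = 0.00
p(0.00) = 0.00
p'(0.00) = 0.00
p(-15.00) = 0.00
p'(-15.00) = 0.00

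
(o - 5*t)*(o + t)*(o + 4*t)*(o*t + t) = o^4*t + o^3*t - 21*o^2*t^3 - 20*o*t^4 - 21*o*t^3 - 20*t^4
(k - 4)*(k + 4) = k^2 - 16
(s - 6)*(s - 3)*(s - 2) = s^3 - 11*s^2 + 36*s - 36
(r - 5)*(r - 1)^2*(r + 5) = r^4 - 2*r^3 - 24*r^2 + 50*r - 25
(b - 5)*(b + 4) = b^2 - b - 20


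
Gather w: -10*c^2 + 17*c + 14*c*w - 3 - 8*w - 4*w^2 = -10*c^2 + 17*c - 4*w^2 + w*(14*c - 8) - 3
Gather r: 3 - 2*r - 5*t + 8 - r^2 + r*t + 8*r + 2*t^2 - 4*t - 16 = -r^2 + r*(t + 6) + 2*t^2 - 9*t - 5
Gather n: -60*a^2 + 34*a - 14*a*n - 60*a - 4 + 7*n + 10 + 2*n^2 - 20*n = -60*a^2 - 26*a + 2*n^2 + n*(-14*a - 13) + 6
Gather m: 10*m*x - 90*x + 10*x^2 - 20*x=10*m*x + 10*x^2 - 110*x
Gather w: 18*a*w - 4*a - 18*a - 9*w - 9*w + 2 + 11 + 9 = -22*a + w*(18*a - 18) + 22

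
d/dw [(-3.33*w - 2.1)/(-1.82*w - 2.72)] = (9.528792*w + 14.240832)/(1.82*w + 2.72)^3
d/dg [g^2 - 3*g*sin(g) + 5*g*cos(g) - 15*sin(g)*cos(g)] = -5*g*sin(g) - 3*g*cos(g) + 2*g - 3*sin(g) + 5*cos(g) - 15*cos(2*g)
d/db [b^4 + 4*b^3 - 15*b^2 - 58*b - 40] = 4*b^3 + 12*b^2 - 30*b - 58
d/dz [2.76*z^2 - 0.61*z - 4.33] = 5.52*z - 0.61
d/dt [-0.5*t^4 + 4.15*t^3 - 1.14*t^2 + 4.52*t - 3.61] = -2.0*t^3 + 12.45*t^2 - 2.28*t + 4.52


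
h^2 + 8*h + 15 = (h + 3)*(h + 5)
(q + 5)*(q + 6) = q^2 + 11*q + 30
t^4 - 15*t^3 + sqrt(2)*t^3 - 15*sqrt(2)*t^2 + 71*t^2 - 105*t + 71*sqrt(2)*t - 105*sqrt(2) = (t - 7)*(t - 5)*(t - 3)*(t + sqrt(2))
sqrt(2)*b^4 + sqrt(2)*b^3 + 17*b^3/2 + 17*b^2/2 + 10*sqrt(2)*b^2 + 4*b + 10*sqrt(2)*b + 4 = (b + 1)*(b + 2*sqrt(2))^2*(sqrt(2)*b + 1/2)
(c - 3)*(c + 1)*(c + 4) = c^3 + 2*c^2 - 11*c - 12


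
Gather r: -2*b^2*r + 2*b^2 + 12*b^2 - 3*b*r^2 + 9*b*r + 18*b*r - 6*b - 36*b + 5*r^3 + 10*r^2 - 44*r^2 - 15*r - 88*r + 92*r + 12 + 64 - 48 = 14*b^2 - 42*b + 5*r^3 + r^2*(-3*b - 34) + r*(-2*b^2 + 27*b - 11) + 28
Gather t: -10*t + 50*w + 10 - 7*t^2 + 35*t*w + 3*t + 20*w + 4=-7*t^2 + t*(35*w - 7) + 70*w + 14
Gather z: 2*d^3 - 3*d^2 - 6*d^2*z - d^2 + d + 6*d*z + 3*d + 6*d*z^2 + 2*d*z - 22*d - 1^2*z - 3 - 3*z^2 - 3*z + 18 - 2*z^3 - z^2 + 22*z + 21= 2*d^3 - 4*d^2 - 18*d - 2*z^3 + z^2*(6*d - 4) + z*(-6*d^2 + 8*d + 18) + 36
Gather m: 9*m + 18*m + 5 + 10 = 27*m + 15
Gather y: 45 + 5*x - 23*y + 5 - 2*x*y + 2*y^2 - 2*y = 5*x + 2*y^2 + y*(-2*x - 25) + 50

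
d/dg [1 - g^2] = -2*g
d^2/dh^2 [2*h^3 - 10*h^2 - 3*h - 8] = 12*h - 20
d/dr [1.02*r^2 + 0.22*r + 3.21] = 2.04*r + 0.22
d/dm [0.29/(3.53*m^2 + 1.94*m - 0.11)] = (-2.0474*m - 0.5626)/(3.53*m^2 + 1.94*m - 0.11)^2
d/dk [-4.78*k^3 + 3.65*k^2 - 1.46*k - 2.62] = -14.34*k^2 + 7.3*k - 1.46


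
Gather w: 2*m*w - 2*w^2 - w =-2*w^2 + w*(2*m - 1)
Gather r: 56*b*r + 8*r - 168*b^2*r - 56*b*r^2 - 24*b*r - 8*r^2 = r^2*(-56*b - 8) + r*(-168*b^2 + 32*b + 8)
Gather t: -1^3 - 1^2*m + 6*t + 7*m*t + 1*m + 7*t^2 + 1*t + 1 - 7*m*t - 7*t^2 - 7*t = 0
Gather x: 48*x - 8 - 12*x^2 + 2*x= -12*x^2 + 50*x - 8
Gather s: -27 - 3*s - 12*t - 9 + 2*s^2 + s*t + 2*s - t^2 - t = 2*s^2 + s*(t - 1) - t^2 - 13*t - 36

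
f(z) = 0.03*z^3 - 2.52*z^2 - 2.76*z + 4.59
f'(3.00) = -17.07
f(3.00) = -25.56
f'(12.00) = -50.28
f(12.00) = -339.57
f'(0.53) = -5.41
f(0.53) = 2.42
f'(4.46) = -23.45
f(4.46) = -55.18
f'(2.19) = -13.37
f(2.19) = -13.23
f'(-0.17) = -1.90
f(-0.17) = 4.99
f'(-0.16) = -1.95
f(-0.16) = 4.97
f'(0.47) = -5.11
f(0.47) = 2.74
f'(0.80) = -6.73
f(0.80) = 0.78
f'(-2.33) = 9.47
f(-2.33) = -3.04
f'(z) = 0.09*z^2 - 5.04*z - 2.76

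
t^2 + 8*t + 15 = (t + 3)*(t + 5)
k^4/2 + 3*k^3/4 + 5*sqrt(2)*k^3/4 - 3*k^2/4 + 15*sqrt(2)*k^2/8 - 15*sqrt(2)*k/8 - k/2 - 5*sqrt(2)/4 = (k/2 + 1)*(k - 1)*(k + 1/2)*(k + 5*sqrt(2)/2)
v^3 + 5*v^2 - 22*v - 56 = (v - 4)*(v + 2)*(v + 7)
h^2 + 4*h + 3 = (h + 1)*(h + 3)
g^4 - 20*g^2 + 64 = (g - 4)*(g - 2)*(g + 2)*(g + 4)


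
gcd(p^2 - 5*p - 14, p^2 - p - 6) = p + 2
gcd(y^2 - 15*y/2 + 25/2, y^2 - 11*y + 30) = y - 5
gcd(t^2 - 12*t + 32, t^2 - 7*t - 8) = t - 8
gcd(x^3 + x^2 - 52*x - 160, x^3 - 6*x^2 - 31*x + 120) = x^2 - 3*x - 40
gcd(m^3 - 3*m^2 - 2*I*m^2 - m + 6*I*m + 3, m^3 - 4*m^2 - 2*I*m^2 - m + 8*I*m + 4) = m^2 - 2*I*m - 1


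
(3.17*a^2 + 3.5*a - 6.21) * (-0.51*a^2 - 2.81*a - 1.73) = -1.6167*a^4 - 10.6927*a^3 - 12.152*a^2 + 11.3951*a + 10.7433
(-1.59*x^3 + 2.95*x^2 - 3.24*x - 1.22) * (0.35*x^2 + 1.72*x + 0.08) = -0.5565*x^5 - 1.7023*x^4 + 3.8128*x^3 - 5.7638*x^2 - 2.3576*x - 0.0976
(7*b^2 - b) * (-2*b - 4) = -14*b^3 - 26*b^2 + 4*b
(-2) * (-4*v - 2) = 8*v + 4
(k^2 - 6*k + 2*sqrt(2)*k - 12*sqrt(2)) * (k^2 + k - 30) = k^4 - 5*k^3 + 2*sqrt(2)*k^3 - 36*k^2 - 10*sqrt(2)*k^2 - 72*sqrt(2)*k + 180*k + 360*sqrt(2)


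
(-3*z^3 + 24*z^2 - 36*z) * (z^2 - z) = -3*z^5 + 27*z^4 - 60*z^3 + 36*z^2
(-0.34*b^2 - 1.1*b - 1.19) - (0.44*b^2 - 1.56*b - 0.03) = -0.78*b^2 + 0.46*b - 1.16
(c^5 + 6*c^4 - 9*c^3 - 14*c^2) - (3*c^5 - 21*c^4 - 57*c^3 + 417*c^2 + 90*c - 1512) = -2*c^5 + 27*c^4 + 48*c^3 - 431*c^2 - 90*c + 1512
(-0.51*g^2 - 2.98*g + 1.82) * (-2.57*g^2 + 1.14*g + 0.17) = 1.3107*g^4 + 7.0772*g^3 - 8.1613*g^2 + 1.5682*g + 0.3094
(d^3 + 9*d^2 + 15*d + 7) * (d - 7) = d^4 + 2*d^3 - 48*d^2 - 98*d - 49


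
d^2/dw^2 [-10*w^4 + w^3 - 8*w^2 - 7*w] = -120*w^2 + 6*w - 16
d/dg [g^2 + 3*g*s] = 2*g + 3*s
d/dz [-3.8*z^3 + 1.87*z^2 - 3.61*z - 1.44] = -11.4*z^2 + 3.74*z - 3.61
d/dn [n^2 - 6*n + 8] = 2*n - 6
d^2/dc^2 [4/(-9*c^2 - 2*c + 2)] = 8*(81*c^2 + 18*c - 4*(9*c + 1)^2 - 18)/(9*c^2 + 2*c - 2)^3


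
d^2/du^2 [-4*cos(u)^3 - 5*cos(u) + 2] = (17 - 36*sin(u)^2)*cos(u)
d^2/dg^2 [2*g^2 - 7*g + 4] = 4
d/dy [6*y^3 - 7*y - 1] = 18*y^2 - 7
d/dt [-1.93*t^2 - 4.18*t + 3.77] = -3.86*t - 4.18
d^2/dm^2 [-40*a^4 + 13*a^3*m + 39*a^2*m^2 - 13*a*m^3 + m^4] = 78*a^2 - 78*a*m + 12*m^2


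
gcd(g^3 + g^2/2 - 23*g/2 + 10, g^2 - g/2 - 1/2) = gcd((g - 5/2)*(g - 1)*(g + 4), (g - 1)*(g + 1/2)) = g - 1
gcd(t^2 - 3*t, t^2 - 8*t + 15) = t - 3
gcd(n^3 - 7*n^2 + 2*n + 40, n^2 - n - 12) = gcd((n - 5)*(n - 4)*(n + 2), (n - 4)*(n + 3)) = n - 4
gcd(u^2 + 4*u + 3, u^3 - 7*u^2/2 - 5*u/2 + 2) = u + 1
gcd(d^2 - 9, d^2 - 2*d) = 1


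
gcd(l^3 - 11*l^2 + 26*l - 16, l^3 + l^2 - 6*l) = l - 2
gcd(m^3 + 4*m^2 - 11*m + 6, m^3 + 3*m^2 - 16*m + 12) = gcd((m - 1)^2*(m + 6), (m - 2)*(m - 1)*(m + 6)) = m^2 + 5*m - 6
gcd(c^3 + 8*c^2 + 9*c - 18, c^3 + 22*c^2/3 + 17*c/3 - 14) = c^2 + 5*c - 6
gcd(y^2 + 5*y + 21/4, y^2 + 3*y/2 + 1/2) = 1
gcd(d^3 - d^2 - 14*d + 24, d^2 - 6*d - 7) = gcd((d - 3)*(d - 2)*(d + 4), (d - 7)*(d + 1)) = 1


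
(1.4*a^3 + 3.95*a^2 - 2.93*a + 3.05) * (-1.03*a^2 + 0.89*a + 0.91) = -1.442*a^5 - 2.8225*a^4 + 7.8074*a^3 - 2.1547*a^2 + 0.0481999999999996*a + 2.7755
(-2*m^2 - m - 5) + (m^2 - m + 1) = -m^2 - 2*m - 4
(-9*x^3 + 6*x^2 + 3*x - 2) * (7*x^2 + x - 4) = -63*x^5 + 33*x^4 + 63*x^3 - 35*x^2 - 14*x + 8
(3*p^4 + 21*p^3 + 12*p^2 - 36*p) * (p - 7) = 3*p^5 - 135*p^3 - 120*p^2 + 252*p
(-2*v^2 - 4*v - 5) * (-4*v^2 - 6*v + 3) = 8*v^4 + 28*v^3 + 38*v^2 + 18*v - 15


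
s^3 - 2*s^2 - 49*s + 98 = (s - 7)*(s - 2)*(s + 7)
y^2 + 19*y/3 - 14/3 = (y - 2/3)*(y + 7)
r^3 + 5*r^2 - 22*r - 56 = (r - 4)*(r + 2)*(r + 7)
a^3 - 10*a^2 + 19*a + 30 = (a - 6)*(a - 5)*(a + 1)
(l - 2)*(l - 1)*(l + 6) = l^3 + 3*l^2 - 16*l + 12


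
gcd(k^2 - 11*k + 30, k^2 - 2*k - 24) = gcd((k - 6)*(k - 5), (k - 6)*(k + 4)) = k - 6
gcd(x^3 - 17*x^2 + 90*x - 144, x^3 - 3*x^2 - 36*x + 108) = x^2 - 9*x + 18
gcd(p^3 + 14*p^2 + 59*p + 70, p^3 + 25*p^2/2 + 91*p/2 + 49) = p^2 + 9*p + 14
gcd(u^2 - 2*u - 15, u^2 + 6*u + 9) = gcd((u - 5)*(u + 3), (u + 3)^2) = u + 3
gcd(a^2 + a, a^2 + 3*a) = a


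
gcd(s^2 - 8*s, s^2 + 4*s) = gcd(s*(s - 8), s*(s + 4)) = s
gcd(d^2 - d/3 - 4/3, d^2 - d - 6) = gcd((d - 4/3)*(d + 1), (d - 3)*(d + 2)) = 1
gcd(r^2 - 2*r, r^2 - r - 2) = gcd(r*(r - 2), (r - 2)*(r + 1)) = r - 2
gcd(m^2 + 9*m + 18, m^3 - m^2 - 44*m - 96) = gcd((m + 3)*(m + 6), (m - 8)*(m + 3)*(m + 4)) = m + 3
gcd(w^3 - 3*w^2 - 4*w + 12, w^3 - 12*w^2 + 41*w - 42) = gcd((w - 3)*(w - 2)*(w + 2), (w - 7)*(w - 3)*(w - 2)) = w^2 - 5*w + 6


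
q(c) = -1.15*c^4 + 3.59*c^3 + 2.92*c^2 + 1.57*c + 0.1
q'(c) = -4.6*c^3 + 10.77*c^2 + 5.84*c + 1.57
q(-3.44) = -277.93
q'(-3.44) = 296.18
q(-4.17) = -563.72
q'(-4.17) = 498.05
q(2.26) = 30.00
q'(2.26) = 16.68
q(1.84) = 22.06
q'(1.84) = 20.12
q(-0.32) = -0.23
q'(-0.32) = 0.95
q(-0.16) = -0.09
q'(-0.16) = 0.93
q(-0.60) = -0.72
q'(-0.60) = 2.94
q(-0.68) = -0.99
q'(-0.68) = 4.03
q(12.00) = -17203.46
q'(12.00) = -6326.27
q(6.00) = -600.32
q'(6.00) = -569.27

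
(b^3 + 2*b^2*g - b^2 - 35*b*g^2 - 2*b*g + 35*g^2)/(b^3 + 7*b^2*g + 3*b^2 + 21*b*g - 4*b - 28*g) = (b - 5*g)/(b + 4)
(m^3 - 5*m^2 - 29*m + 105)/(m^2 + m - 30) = (m^3 - 5*m^2 - 29*m + 105)/(m^2 + m - 30)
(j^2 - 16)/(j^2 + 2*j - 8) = (j - 4)/(j - 2)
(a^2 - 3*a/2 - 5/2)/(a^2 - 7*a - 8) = (a - 5/2)/(a - 8)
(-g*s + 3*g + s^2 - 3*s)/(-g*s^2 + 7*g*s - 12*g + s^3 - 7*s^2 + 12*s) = 1/(s - 4)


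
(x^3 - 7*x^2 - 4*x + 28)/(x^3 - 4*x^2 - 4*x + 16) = (x - 7)/(x - 4)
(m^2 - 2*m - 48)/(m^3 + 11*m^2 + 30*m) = (m - 8)/(m*(m + 5))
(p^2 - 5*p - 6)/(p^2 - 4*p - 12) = (p + 1)/(p + 2)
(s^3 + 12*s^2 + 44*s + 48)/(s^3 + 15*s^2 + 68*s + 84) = (s + 4)/(s + 7)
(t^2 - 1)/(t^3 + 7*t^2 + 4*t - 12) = (t + 1)/(t^2 + 8*t + 12)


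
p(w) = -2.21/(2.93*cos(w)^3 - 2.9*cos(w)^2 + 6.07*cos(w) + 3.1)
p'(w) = -2.21*(8.79*sin(w)*cos(w)^2 - 5.8*sin(w)*cos(w) + 6.07*sin(w))/(2.93*cos(w)^3 - 2.9*cos(w)^2 + 6.07*cos(w) + 3.1)^2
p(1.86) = -2.07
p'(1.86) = -15.76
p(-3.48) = 0.29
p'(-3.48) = -0.24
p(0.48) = -0.27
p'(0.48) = -0.12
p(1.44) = -0.57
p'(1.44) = -0.81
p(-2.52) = 0.41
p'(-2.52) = 0.75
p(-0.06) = -0.24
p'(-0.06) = 0.01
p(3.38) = 0.27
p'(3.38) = 0.15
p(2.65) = 0.34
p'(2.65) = -0.44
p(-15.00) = 0.49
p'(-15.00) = 1.12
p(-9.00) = 0.31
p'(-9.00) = 0.34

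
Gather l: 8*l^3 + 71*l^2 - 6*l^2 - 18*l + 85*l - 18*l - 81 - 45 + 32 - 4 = 8*l^3 + 65*l^2 + 49*l - 98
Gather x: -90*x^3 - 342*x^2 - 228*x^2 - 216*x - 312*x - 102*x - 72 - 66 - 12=-90*x^3 - 570*x^2 - 630*x - 150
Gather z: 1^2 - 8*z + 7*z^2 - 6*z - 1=7*z^2 - 14*z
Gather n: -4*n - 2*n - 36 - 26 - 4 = -6*n - 66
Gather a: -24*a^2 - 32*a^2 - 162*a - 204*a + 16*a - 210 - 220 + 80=-56*a^2 - 350*a - 350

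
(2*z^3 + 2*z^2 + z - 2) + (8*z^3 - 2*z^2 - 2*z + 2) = 10*z^3 - z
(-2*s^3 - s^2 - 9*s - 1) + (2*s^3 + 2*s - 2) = -s^2 - 7*s - 3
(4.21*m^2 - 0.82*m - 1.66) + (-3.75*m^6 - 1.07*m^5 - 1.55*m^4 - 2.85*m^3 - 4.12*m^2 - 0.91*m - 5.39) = -3.75*m^6 - 1.07*m^5 - 1.55*m^4 - 2.85*m^3 + 0.0899999999999999*m^2 - 1.73*m - 7.05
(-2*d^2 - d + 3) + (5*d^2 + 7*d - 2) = 3*d^2 + 6*d + 1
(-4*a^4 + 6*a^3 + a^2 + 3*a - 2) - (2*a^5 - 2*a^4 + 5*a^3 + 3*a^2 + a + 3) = -2*a^5 - 2*a^4 + a^3 - 2*a^2 + 2*a - 5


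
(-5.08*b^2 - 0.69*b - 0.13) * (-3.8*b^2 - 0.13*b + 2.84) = 19.304*b^4 + 3.2824*b^3 - 13.8435*b^2 - 1.9427*b - 0.3692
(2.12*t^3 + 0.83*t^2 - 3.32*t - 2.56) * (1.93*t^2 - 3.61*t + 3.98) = 4.0916*t^5 - 6.0513*t^4 - 0.966299999999999*t^3 + 10.3478*t^2 - 3.972*t - 10.1888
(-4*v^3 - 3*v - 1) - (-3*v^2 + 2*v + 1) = -4*v^3 + 3*v^2 - 5*v - 2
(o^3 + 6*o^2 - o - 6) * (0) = 0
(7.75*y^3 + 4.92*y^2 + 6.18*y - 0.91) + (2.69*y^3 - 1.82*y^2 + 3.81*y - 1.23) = 10.44*y^3 + 3.1*y^2 + 9.99*y - 2.14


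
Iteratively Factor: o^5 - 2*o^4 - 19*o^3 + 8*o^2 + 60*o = (o)*(o^4 - 2*o^3 - 19*o^2 + 8*o + 60) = o*(o - 5)*(o^3 + 3*o^2 - 4*o - 12) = o*(o - 5)*(o + 2)*(o^2 + o - 6) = o*(o - 5)*(o + 2)*(o + 3)*(o - 2)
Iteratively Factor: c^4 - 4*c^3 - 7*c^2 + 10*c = (c)*(c^3 - 4*c^2 - 7*c + 10) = c*(c - 5)*(c^2 + c - 2) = c*(c - 5)*(c + 2)*(c - 1)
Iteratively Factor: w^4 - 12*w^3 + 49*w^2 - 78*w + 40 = (w - 5)*(w^3 - 7*w^2 + 14*w - 8) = (w - 5)*(w - 4)*(w^2 - 3*w + 2) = (w - 5)*(w - 4)*(w - 2)*(w - 1)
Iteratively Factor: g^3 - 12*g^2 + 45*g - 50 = (g - 5)*(g^2 - 7*g + 10) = (g - 5)*(g - 2)*(g - 5)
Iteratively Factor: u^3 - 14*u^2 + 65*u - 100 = (u - 4)*(u^2 - 10*u + 25) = (u - 5)*(u - 4)*(u - 5)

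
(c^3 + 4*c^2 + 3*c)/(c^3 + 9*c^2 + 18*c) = (c + 1)/(c + 6)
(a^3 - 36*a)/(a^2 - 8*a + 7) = a*(a^2 - 36)/(a^2 - 8*a + 7)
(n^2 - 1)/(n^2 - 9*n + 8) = (n + 1)/(n - 8)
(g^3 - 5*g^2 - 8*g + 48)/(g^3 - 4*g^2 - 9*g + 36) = (g - 4)/(g - 3)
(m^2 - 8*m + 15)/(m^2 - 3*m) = (m - 5)/m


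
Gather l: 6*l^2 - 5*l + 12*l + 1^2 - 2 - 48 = 6*l^2 + 7*l - 49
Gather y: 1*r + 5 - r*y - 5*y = r + y*(-r - 5) + 5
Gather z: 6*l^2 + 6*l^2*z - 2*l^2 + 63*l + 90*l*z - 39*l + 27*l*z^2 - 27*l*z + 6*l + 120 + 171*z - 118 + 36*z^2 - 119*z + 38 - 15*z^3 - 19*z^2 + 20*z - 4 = 4*l^2 + 30*l - 15*z^3 + z^2*(27*l + 17) + z*(6*l^2 + 63*l + 72) + 36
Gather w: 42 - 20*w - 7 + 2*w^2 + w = 2*w^2 - 19*w + 35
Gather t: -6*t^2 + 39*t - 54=-6*t^2 + 39*t - 54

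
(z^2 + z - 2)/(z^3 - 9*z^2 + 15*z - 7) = (z + 2)/(z^2 - 8*z + 7)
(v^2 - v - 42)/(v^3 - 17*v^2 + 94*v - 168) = (v + 6)/(v^2 - 10*v + 24)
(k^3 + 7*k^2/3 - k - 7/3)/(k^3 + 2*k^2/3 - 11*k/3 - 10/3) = (3*k^2 + 4*k - 7)/(3*k^2 - k - 10)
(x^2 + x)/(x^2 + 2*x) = (x + 1)/(x + 2)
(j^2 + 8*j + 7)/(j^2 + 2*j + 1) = (j + 7)/(j + 1)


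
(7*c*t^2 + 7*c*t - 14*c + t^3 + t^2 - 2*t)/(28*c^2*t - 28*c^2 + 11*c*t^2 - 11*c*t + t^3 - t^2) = (t + 2)/(4*c + t)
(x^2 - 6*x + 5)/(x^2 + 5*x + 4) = (x^2 - 6*x + 5)/(x^2 + 5*x + 4)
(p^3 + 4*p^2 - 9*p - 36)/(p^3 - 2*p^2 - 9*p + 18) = (p + 4)/(p - 2)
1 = 1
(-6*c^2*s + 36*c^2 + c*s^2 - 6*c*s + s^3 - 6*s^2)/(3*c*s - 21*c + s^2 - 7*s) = (-2*c*s + 12*c + s^2 - 6*s)/(s - 7)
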